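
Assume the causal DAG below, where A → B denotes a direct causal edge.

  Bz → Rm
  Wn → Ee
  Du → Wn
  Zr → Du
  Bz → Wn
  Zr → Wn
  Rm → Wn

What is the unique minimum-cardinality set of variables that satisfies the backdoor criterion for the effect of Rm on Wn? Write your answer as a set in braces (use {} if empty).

{Bz}

Variables eligible for adjustment (non-descendants of Rm, excluding Rm and Wn): {Bz, Du, Zr}.
Backdoor paths from Rm to Wn:
  P1: Rm <- Bz -> Wn
The empty set is not sufficient: P1 (Rm <- Bz -> Wn) has no collider blocking it and no conditioned non-collider, so it is open.
Try {Bz}:
  P1: blocked at fork node Bz ∈ conditioning set.
{Bz} contains no descendant of Rm and blocks every backdoor path.
No other singleton works — e.g. {Zr} leaves P1 open — so {Bz} is the unique smallest valid adjustment set.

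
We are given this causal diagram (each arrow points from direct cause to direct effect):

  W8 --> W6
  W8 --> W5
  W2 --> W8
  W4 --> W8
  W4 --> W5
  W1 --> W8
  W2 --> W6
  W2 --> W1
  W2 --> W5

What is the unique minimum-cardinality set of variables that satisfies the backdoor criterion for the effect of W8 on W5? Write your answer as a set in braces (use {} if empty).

Variables eligible for adjustment (non-descendants of W8, excluding W8 and W5): {W1, W2, W4}.
Backdoor paths from W8 to W5:
  P1: W8 <- W4 -> W5
  P2: W8 <- W2 -> W5
  P3: W8 <- W1 <- W2 -> W5
The empty set is not sufficient: P1 (W8 <- W4 -> W5) has no collider blocking it and no conditioned non-collider, so it is open.
Try {W2, W4}:
  P1: blocked at fork node W4 ∈ conditioning set.
  P2: blocked at fork node W2 ∈ conditioning set.
  P3: blocked at fork node W2 ∈ conditioning set.
{W2, W4} contains no descendant of W8 and blocks every backdoor path.
Every element of {W2, W4} is needed (dropping W2 leaves P2 open; dropping W4 leaves P1 open), so no proper subset is valid.
Among all size-2 subsets of the eligible variables, only {W2, W4} blocks every backdoor path, so it is the unique smallest valid adjustment set.

{W2, W4}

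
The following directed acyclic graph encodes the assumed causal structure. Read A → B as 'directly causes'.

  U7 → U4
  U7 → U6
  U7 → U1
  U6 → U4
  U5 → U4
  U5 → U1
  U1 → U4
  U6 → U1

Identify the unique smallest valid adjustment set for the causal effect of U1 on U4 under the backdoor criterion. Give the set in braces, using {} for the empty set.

Variables eligible for adjustment (non-descendants of U1, excluding U1 and U4): {U5, U6, U7}.
Backdoor paths from U1 to U4:
  P1: U1 <- U7 -> U6 -> U4
  P2: U1 <- U7 -> U4
  P3: U1 <- U6 <- U7 -> U4
  P4: U1 <- U6 -> U4
  P5: U1 <- U5 -> U4
The empty set is not sufficient: P1 (U1 <- U7 -> U6 -> U4) has no collider blocking it and no conditioned non-collider, so it is open.
Try {U5, U6, U7}:
  P1: blocked at fork node U7 ∈ conditioning set.
  P2: blocked at fork node U7 ∈ conditioning set.
  P3: blocked at chain node U6 ∈ conditioning set.
  P4: blocked at fork node U6 ∈ conditioning set.
  P5: blocked at fork node U5 ∈ conditioning set.
{U5, U6, U7} contains no descendant of U1 and blocks every backdoor path.
Every element of {U5, U6, U7} is needed (dropping U5 leaves P5 open; dropping U6 leaves P4 open; dropping U7 leaves P2 open), so no proper subset is valid.
Among all size-3 subsets of the eligible variables, only {U5, U6, U7} blocks every backdoor path, so it is the unique smallest valid adjustment set.

{U5, U6, U7}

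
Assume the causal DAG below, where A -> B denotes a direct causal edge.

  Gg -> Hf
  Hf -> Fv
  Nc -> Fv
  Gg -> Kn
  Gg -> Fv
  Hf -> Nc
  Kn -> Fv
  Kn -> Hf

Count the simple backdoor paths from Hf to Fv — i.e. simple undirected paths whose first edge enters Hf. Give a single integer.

4

A backdoor path from Hf to Fv is any simple undirected path whose first edge points into Hf (i.e. leaves Hf via a parent).
Parents of Hf: {Gg, Kn}.
Enumerating:
  P1: Hf <- Gg -> Kn -> Fv
  P2: Hf <- Gg -> Fv
  P3: Hf <- Kn <- Gg -> Fv
  P4: Hf <- Kn -> Fv
That exhausts the simple backdoor paths. Count: 4.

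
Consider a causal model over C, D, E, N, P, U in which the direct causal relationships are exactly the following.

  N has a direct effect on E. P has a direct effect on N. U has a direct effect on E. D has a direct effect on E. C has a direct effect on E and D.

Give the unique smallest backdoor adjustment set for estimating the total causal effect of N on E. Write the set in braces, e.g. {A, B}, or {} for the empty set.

{}

Variables eligible for adjustment (non-descendants of N, excluding N and E): {C, D, P, U}.
Backdoor paths from N to E:
  (none)
With no backdoor paths the empty set already satisfies the criterion, and it is trivially minimal.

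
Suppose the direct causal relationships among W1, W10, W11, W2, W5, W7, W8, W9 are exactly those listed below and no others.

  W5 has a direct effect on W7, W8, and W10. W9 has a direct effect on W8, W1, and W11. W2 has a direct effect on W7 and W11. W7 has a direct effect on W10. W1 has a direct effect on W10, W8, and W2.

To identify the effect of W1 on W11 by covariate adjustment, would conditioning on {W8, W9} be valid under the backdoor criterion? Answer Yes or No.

No

Backdoor paths from W1 to W11 (paths whose first edge points into W1):
  P1: W1 <- W9 -> W8 <- W5 -> W7 <- W2 -> W11
  P2: W1 <- W9 -> W8 <- W5 -> W10 <- W7 <- W2 -> W11
  P3: W1 <- W9 -> W11
Condition 1 (no descendant of W1 in the set): FAILS — W8 is a descendant of W1.
Condition 2 (every backdoor path blocked by {W8, W9}):
  P1: blocked at fork node W9 ∈ conditioning set.
  P2: blocked at fork node W9 ∈ conditioning set.
  P3: blocked at fork node W9 ∈ conditioning set.
{W8, W9} does not satisfy the backdoor criterion.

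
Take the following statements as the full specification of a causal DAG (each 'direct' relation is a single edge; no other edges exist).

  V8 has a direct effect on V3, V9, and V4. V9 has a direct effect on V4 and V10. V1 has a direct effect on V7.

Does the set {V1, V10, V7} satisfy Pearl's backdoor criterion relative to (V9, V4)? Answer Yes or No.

No

Backdoor paths from V9 to V4 (paths whose first edge points into V9):
  P1: V9 <- V8 -> V4
Condition 1 (no descendant of V9 in the set): FAILS — V10 is a descendant of V9.
Condition 2 (every backdoor path blocked by {V1, V10, V7}):
  P1: open — no interior node is in the conditioning set.
{V1, V10, V7} does not satisfy the backdoor criterion.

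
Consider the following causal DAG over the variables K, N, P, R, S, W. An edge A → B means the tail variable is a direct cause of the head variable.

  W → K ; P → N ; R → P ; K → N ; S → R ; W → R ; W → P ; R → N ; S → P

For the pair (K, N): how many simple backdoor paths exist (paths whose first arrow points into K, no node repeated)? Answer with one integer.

6

A backdoor path from K to N is any simple undirected path whose first edge points into K (i.e. leaves K via a parent).
Parents of K: {W}.
Enumerating:
  P1: K <- W -> R <- S -> P -> N
  P2: K <- W -> R -> P -> N
  P3: K <- W -> R -> N
  P4: K <- W -> P <- S -> R -> N
  P5: K <- W -> P <- R -> N
  P6: K <- W -> P -> N
That exhausts the simple backdoor paths. Count: 6.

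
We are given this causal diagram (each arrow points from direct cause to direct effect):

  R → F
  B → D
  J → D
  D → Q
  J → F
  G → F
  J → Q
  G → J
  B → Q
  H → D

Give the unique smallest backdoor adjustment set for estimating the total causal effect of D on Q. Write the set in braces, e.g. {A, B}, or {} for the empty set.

Variables eligible for adjustment (non-descendants of D, excluding D and Q): {B, F, G, H, J, R}.
Backdoor paths from D to Q:
  P1: D <- J -> Q
  P2: D <- B -> Q
The empty set is not sufficient: P1 (D <- J -> Q) has no collider blocking it and no conditioned non-collider, so it is open.
Try {B, J}:
  P1: blocked at fork node J ∈ conditioning set.
  P2: blocked at fork node B ∈ conditioning set.
{B, J} contains no descendant of D and blocks every backdoor path.
Every element of {B, J} is needed (dropping B leaves P2 open; dropping J leaves P1 open), so no proper subset is valid.
Among all size-2 subsets of the eligible variables, only {B, J} blocks every backdoor path, so it is the unique smallest valid adjustment set.

{B, J}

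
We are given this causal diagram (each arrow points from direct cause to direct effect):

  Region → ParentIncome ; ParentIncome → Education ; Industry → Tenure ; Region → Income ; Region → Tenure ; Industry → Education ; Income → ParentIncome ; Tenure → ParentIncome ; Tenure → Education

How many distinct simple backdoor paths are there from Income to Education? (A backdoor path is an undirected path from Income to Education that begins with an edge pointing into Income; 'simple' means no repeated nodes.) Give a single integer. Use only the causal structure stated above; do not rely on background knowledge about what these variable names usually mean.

6

A backdoor path from Income to Education is any simple undirected path whose first edge points into Income (i.e. leaves Income via a parent).
Parents of Income: {Region}.
Enumerating:
  P1: Income <- Region -> Tenure <- Industry -> Education
  P2: Income <- Region -> Tenure -> ParentIncome -> Education
  P3: Income <- Region -> Tenure -> Education
  P4: Income <- Region -> ParentIncome <- Tenure <- Industry -> Education
  P5: Income <- Region -> ParentIncome <- Tenure -> Education
  P6: Income <- Region -> ParentIncome -> Education
That exhausts the simple backdoor paths. Count: 6.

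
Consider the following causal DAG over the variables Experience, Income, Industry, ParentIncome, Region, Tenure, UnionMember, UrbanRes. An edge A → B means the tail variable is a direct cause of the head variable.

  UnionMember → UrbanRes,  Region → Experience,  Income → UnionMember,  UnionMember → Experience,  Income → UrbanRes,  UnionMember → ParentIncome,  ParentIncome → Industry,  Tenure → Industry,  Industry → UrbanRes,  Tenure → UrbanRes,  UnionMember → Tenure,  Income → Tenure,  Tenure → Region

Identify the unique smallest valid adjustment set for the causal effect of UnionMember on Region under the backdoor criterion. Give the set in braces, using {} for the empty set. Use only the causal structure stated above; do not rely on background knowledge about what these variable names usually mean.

Variables eligible for adjustment (non-descendants of UnionMember, excluding UnionMember and Region): {Income}.
Backdoor paths from UnionMember to Region:
  P1: UnionMember <- Income -> Tenure -> Region
  P2: UnionMember <- Income -> UrbanRes <- Tenure -> Region
  P3: UnionMember <- Income -> UrbanRes <- Industry <- Tenure -> Region
The empty set is not sufficient: P1 (UnionMember <- Income -> Tenure -> Region) has no collider blocking it and no conditioned non-collider, so it is open.
Try {Income}:
  P1: blocked at fork node Income ∈ conditioning set.
  P2: blocked at fork node Income ∈ conditioning set.
  P3: blocked at fork node Income ∈ conditioning set.
{Income} contains no descendant of UnionMember and blocks every backdoor path.
{Income} is the unique smallest valid adjustment set.

{Income}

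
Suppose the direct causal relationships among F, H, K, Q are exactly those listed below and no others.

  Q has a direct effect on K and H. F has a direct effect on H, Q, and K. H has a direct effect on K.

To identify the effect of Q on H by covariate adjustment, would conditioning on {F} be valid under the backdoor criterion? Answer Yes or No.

Yes

Backdoor paths from Q to H (paths whose first edge points into Q):
  P1: Q <- F -> H
  P2: Q <- F -> K <- H
Condition 1 (no descendant of Q in the set): holds — descendants of Q are {H, K}; none are in {F}.
Condition 2 (every backdoor path blocked by {F}):
  P1: blocked at fork node F ∈ conditioning set.
  P2: blocked at fork node F ∈ conditioning set.
{F} satisfies the backdoor criterion.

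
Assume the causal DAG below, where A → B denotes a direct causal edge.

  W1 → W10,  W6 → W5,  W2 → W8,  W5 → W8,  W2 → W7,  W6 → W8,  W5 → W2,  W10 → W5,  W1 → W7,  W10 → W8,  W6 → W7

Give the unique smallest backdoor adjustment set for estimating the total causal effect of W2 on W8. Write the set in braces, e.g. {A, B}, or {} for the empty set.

Variables eligible for adjustment (non-descendants of W2, excluding W2 and W8): {W1, W10, W5, W6}.
Backdoor paths from W2 to W8:
  P1: W2 <- W5 <- W10 <- W1 -> W7 <- W6 -> W8
  P2: W2 <- W5 <- W10 -> W8
  P3: W2 <- W5 <- W6 -> W7 <- W1 -> W10 -> W8
  P4: W2 <- W5 <- W6 -> W8
  P5: W2 <- W5 -> W8
The empty set is not sufficient: P2 (W2 <- W5 <- W10 -> W8) has no collider blocking it and no conditioned non-collider, so it is open.
Try {W5}:
  P1: blocked at chain node W5 ∈ conditioning set.
  P2: blocked at chain node W5 ∈ conditioning set.
  P3: blocked at chain node W5 ∈ conditioning set.
  P4: blocked at chain node W5 ∈ conditioning set.
  P5: blocked at fork node W5 ∈ conditioning set.
{W5} contains no descendant of W2 and blocks every backdoor path.
No other singleton works — e.g. {W1} leaves P2 open — so {W5} is the unique smallest valid adjustment set.

{W5}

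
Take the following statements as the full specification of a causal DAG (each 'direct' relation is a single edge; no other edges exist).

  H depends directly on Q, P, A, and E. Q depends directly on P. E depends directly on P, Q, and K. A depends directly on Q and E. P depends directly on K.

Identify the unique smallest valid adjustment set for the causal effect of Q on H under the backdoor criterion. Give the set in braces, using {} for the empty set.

Variables eligible for adjustment (non-descendants of Q, excluding Q and H): {K, P}.
Backdoor paths from Q to H:
  P1: Q <- P <- K -> E -> A -> H
  P2: Q <- P <- K -> E -> H
  P3: Q <- P -> E -> A -> H
  P4: Q <- P -> E -> H
  P5: Q <- P -> H
The empty set is not sufficient: P1 (Q <- P <- K -> E -> A -> H) has no collider blocking it and no conditioned non-collider, so it is open.
Try {P}:
  P1: blocked at chain node P ∈ conditioning set.
  P2: blocked at chain node P ∈ conditioning set.
  P3: blocked at fork node P ∈ conditioning set.
  P4: blocked at fork node P ∈ conditioning set.
  P5: blocked at fork node P ∈ conditioning set.
{P} contains no descendant of Q and blocks every backdoor path.
No other singleton works — e.g. {K} leaves P3 open — so {P} is the unique smallest valid adjustment set.

{P}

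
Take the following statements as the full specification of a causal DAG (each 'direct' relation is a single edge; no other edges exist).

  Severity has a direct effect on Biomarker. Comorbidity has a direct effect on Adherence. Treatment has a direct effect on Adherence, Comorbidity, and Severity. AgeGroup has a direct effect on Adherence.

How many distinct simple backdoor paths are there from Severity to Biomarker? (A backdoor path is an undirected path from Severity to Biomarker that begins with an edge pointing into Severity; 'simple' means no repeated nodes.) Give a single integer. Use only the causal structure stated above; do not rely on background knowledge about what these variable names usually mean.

0

A backdoor path from Severity to Biomarker is any simple undirected path whose first edge points into Severity (i.e. leaves Severity via a parent).
Parents of Severity: {Treatment}.
No simple path from any parent of Severity reaches Biomarker without revisiting Severity, so there are no backdoor paths.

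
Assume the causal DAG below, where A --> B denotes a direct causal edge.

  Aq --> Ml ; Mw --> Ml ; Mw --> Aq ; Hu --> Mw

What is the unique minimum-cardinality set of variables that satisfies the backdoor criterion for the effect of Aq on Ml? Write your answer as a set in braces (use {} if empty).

{Mw}

Variables eligible for adjustment (non-descendants of Aq, excluding Aq and Ml): {Hu, Mw}.
Backdoor paths from Aq to Ml:
  P1: Aq <- Mw -> Ml
The empty set is not sufficient: P1 (Aq <- Mw -> Ml) has no collider blocking it and no conditioned non-collider, so it is open.
Try {Mw}:
  P1: blocked at fork node Mw ∈ conditioning set.
{Mw} contains no descendant of Aq and blocks every backdoor path.
No other singleton works — e.g. {Hu} leaves P1 open — so {Mw} is the unique smallest valid adjustment set.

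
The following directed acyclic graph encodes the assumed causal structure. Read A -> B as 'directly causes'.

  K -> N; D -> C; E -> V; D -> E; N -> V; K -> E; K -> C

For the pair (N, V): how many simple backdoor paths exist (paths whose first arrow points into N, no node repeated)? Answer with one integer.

2

A backdoor path from N to V is any simple undirected path whose first edge points into N (i.e. leaves N via a parent).
Parents of N: {K}.
Enumerating:
  P1: N <- K -> C <- D -> E -> V
  P2: N <- K -> E -> V
That exhausts the simple backdoor paths. Count: 2.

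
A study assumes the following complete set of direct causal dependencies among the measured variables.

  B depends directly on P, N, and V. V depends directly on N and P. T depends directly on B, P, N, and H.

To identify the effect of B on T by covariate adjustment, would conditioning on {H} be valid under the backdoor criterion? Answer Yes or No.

No

Backdoor paths from B to T (paths whose first edge points into B):
  P1: B <- P -> V <- N -> T
  P2: B <- P -> T
  P3: B <- N -> V <- P -> T
  P4: B <- N -> T
  P5: B <- V <- P -> T
  P6: B <- V <- N -> T
Condition 1 (no descendant of B in the set): holds — descendants of B are {T}; none are in {H}.
Condition 2 (every backdoor path blocked by {H}):
  P1: blocked at collider V (neither it nor any descendant is in the conditioning set).
  P2: open — no interior node is in the conditioning set.
  P3: blocked at collider V (neither it nor any descendant is in the conditioning set).
  P4: open — no interior node is in the conditioning set.
  P5: open — no interior node is in the conditioning set.
  P6: open — no interior node is in the conditioning set.
{H} does not satisfy the backdoor criterion.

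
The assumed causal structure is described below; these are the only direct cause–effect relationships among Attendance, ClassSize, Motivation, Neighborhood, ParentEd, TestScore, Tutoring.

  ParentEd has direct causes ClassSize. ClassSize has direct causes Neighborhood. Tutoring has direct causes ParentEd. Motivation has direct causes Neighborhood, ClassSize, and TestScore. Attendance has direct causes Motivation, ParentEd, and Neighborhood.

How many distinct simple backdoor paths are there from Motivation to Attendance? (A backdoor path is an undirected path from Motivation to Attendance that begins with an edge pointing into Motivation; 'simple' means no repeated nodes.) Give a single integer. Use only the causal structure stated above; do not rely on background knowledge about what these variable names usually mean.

A backdoor path from Motivation to Attendance is any simple undirected path whose first edge points into Motivation (i.e. leaves Motivation via a parent).
Parents of Motivation: {ClassSize, Neighborhood, TestScore}.
Enumerating:
  P1: Motivation <- Neighborhood -> ClassSize -> ParentEd -> Attendance
  P2: Motivation <- Neighborhood -> Attendance
  P3: Motivation <- ClassSize <- Neighborhood -> Attendance
  P4: Motivation <- ClassSize -> ParentEd -> Attendance
That exhausts the simple backdoor paths. Count: 4.

4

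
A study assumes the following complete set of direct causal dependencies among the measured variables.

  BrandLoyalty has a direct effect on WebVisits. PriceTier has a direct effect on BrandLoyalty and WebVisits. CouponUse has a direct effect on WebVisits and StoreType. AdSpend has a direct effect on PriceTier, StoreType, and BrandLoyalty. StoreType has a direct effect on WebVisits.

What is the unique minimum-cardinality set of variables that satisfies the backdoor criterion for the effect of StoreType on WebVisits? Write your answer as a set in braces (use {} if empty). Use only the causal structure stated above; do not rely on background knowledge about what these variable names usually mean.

Variables eligible for adjustment (non-descendants of StoreType, excluding StoreType and WebVisits): {AdSpend, BrandLoyalty, CouponUse, PriceTier}.
Backdoor paths from StoreType to WebVisits:
  P1: StoreType <- AdSpend -> PriceTier -> BrandLoyalty -> WebVisits
  P2: StoreType <- AdSpend -> PriceTier -> WebVisits
  P3: StoreType <- AdSpend -> BrandLoyalty <- PriceTier -> WebVisits
  P4: StoreType <- AdSpend -> BrandLoyalty -> WebVisits
  P5: StoreType <- CouponUse -> WebVisits
The empty set is not sufficient: P1 (StoreType <- AdSpend -> PriceTier -> BrandLoyalty -> WebVisits) has no collider blocking it and no conditioned non-collider, so it is open.
Try {AdSpend, CouponUse}:
  P1: blocked at fork node AdSpend ∈ conditioning set.
  P2: blocked at fork node AdSpend ∈ conditioning set.
  P3: blocked at fork node AdSpend ∈ conditioning set.
  P4: blocked at fork node AdSpend ∈ conditioning set.
  P5: blocked at fork node CouponUse ∈ conditioning set.
{AdSpend, CouponUse} contains no descendant of StoreType and blocks every backdoor path.
Every element of {AdSpend, CouponUse} is needed (dropping AdSpend leaves P1 open; dropping CouponUse leaves P5 open), so no proper subset is valid.
Among all size-2 subsets of the eligible variables, only {AdSpend, CouponUse} blocks every backdoor path, so it is the unique smallest valid adjustment set.

{AdSpend, CouponUse}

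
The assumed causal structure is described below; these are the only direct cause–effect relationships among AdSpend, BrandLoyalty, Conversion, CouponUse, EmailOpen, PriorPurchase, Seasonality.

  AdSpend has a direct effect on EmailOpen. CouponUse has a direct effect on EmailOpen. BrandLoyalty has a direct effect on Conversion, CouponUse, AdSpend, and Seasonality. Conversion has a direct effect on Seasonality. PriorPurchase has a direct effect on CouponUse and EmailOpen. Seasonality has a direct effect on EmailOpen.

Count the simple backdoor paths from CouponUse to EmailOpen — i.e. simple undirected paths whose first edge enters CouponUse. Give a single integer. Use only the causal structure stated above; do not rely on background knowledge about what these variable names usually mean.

A backdoor path from CouponUse to EmailOpen is any simple undirected path whose first edge points into CouponUse (i.e. leaves CouponUse via a parent).
Parents of CouponUse: {BrandLoyalty, PriorPurchase}.
Enumerating:
  P1: CouponUse <- BrandLoyalty -> AdSpend -> EmailOpen
  P2: CouponUse <- BrandLoyalty -> Conversion -> Seasonality -> EmailOpen
  P3: CouponUse <- BrandLoyalty -> Seasonality -> EmailOpen
  P4: CouponUse <- PriorPurchase -> EmailOpen
That exhausts the simple backdoor paths. Count: 4.

4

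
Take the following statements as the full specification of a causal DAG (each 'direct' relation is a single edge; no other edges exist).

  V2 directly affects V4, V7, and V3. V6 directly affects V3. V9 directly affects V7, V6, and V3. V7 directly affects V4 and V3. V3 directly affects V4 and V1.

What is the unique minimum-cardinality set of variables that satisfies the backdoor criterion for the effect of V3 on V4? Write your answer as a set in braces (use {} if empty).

Variables eligible for adjustment (non-descendants of V3, excluding V3 and V4): {V2, V6, V7, V9}.
Backdoor paths from V3 to V4:
  P1: V3 <- V9 -> V7 <- V2 -> V4
  P2: V3 <- V9 -> V7 -> V4
  P3: V3 <- V2 -> V7 -> V4
  P4: V3 <- V2 -> V4
  P5: V3 <- V7 <- V2 -> V4
  P6: V3 <- V7 -> V4
  P7: V3 <- V6 <- V9 -> V7 <- V2 -> V4
  P8: V3 <- V6 <- V9 -> V7 -> V4
The empty set is not sufficient: P2 (V3 <- V9 -> V7 -> V4) has no collider blocking it and no conditioned non-collider, so it is open.
Try {V2, V7}:
  P1: blocked at fork node V2 ∈ conditioning set.
  P2: blocked at chain node V7 ∈ conditioning set.
  P3: blocked at fork node V2 ∈ conditioning set.
  P4: blocked at fork node V2 ∈ conditioning set.
  P5: blocked at chain node V7 ∈ conditioning set.
  P6: blocked at fork node V7 ∈ conditioning set.
  P7: blocked at fork node V2 ∈ conditioning set.
  P8: blocked at chain node V7 ∈ conditioning set.
{V2, V7} contains no descendant of V3 and blocks every backdoor path.
Every element of {V2, V7} is needed (dropping V2 leaves P1 open; dropping V7 leaves P2 open), so no proper subset is valid.
Among all size-2 subsets of the eligible variables, only {V2, V7} blocks every backdoor path, so it is the unique smallest valid adjustment set.

{V2, V7}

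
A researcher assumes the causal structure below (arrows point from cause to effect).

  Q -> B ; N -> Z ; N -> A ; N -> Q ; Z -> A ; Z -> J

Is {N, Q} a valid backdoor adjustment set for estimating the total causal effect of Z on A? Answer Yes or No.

Backdoor paths from Z to A (paths whose first edge points into Z):
  P1: Z <- N -> A
Condition 1 (no descendant of Z in the set): holds — descendants of Z are {A, J}; none are in {N, Q}.
Condition 2 (every backdoor path blocked by {N, Q}):
  P1: blocked at fork node N ∈ conditioning set.
{N, Q} satisfies the backdoor criterion.

Yes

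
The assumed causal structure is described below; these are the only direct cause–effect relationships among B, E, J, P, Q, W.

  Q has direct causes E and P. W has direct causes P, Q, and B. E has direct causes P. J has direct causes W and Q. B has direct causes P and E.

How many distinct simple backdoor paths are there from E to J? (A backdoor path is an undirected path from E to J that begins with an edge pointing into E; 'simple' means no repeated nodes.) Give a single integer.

A backdoor path from E to J is any simple undirected path whose first edge points into E (i.e. leaves E via a parent).
Parents of E: {P}.
Enumerating:
  P1: E <- P -> B -> W <- Q -> J
  P2: E <- P -> B -> W -> J
  P3: E <- P -> Q -> W -> J
  P4: E <- P -> Q -> J
  P5: E <- P -> W <- Q -> J
  P6: E <- P -> W -> J
That exhausts the simple backdoor paths. Count: 6.

6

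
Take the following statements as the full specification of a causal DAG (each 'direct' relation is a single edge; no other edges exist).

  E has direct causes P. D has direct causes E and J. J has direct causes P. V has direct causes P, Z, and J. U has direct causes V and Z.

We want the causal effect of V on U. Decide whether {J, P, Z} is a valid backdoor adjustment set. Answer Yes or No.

Backdoor paths from V to U (paths whose first edge points into V):
  P1: V <- Z -> U
Condition 1 (no descendant of V in the set): holds — descendants of V are {U}; none are in {J, P, Z}.
Condition 2 (every backdoor path blocked by {J, P, Z}):
  P1: blocked at fork node Z ∈ conditioning set.
{J, P, Z} satisfies the backdoor criterion.

Yes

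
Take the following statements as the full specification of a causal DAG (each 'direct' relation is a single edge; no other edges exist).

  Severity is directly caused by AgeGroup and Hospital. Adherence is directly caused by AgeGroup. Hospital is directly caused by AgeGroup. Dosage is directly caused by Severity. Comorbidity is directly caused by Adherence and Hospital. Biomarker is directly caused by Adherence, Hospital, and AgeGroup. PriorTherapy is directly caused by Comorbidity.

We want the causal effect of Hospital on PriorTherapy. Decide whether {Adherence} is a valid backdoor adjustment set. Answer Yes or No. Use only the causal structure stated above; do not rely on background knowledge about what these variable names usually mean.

Yes

Backdoor paths from Hospital to PriorTherapy (paths whose first edge points into Hospital):
  P1: Hospital <- AgeGroup -> Adherence -> Comorbidity -> PriorTherapy
  P2: Hospital <- AgeGroup -> Biomarker <- Adherence -> Comorbidity -> PriorTherapy
Condition 1 (no descendant of Hospital in the set): holds — descendants of Hospital are {Biomarker, Comorbidity, Dosage, PriorTherapy, Severity}; none are in {Adherence}.
Condition 2 (every backdoor path blocked by {Adherence}):
  P1: blocked at chain node Adherence ∈ conditioning set.
  P2: blocked at collider Biomarker (neither it nor any descendant is in the conditioning set).
{Adherence} satisfies the backdoor criterion.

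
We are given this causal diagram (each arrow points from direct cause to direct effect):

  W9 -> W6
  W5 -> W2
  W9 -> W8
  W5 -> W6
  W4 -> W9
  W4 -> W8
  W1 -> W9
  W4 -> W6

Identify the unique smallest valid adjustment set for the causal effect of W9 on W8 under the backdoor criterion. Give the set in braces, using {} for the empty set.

Variables eligible for adjustment (non-descendants of W9, excluding W9 and W8): {W1, W2, W4, W5}.
Backdoor paths from W9 to W8:
  P1: W9 <- W4 -> W8
The empty set is not sufficient: P1 (W9 <- W4 -> W8) has no collider blocking it and no conditioned non-collider, so it is open.
Try {W4}:
  P1: blocked at fork node W4 ∈ conditioning set.
{W4} contains no descendant of W9 and blocks every backdoor path.
No other singleton works — e.g. {W1} leaves P1 open — so {W4} is the unique smallest valid adjustment set.

{W4}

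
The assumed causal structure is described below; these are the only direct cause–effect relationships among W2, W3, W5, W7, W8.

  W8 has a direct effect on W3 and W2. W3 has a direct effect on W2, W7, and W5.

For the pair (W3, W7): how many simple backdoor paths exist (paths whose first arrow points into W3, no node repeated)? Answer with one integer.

0

A backdoor path from W3 to W7 is any simple undirected path whose first edge points into W3 (i.e. leaves W3 via a parent).
Parents of W3: {W8}.
No simple path from any parent of W3 reaches W7 without revisiting W3, so there are no backdoor paths.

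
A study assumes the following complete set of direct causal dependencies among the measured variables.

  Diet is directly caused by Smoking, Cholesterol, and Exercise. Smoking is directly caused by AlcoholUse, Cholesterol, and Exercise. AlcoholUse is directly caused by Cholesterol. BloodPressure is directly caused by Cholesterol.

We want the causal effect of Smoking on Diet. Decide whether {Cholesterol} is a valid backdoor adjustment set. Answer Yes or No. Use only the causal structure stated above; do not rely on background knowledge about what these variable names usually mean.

No

Backdoor paths from Smoking to Diet (paths whose first edge points into Smoking):
  P1: Smoking <- Cholesterol -> Diet
  P2: Smoking <- AlcoholUse <- Cholesterol -> Diet
  P3: Smoking <- Exercise -> Diet
Condition 1 (no descendant of Smoking in the set): holds — descendants of Smoking are {Diet}; none are in {Cholesterol}.
Condition 2 (every backdoor path blocked by {Cholesterol}):
  P1: blocked at fork node Cholesterol ∈ conditioning set.
  P2: blocked at fork node Cholesterol ∈ conditioning set.
  P3: open — no interior node is in the conditioning set.
{Cholesterol} does not satisfy the backdoor criterion.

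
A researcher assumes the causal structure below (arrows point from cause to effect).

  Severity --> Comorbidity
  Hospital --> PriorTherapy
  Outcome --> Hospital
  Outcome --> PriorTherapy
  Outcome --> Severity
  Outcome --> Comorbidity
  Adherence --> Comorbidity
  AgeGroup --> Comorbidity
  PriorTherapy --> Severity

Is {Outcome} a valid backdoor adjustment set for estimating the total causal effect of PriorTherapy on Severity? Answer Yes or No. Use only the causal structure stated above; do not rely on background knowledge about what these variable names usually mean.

Backdoor paths from PriorTherapy to Severity (paths whose first edge points into PriorTherapy):
  P1: PriorTherapy <- Outcome -> Severity
  P2: PriorTherapy <- Outcome -> Comorbidity <- Severity
  P3: PriorTherapy <- Hospital <- Outcome -> Severity
  P4: PriorTherapy <- Hospital <- Outcome -> Comorbidity <- Severity
Condition 1 (no descendant of PriorTherapy in the set): holds — descendants of PriorTherapy are {Comorbidity, Severity}; none are in {Outcome}.
Condition 2 (every backdoor path blocked by {Outcome}):
  P1: blocked at fork node Outcome ∈ conditioning set.
  P2: blocked at fork node Outcome ∈ conditioning set.
  P3: blocked at fork node Outcome ∈ conditioning set.
  P4: blocked at fork node Outcome ∈ conditioning set.
{Outcome} satisfies the backdoor criterion.

Yes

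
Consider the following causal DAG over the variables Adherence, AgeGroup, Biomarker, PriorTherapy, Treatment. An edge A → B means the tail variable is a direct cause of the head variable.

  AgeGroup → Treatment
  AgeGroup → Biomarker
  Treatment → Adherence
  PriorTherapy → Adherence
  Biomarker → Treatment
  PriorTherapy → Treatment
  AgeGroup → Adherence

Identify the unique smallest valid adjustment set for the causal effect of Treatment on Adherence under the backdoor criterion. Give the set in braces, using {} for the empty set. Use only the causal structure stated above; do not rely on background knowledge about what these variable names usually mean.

Variables eligible for adjustment (non-descendants of Treatment, excluding Treatment and Adherence): {AgeGroup, Biomarker, PriorTherapy}.
Backdoor paths from Treatment to Adherence:
  P1: Treatment <- PriorTherapy -> Adherence
  P2: Treatment <- AgeGroup -> Adherence
  P3: Treatment <- Biomarker <- AgeGroup -> Adherence
The empty set is not sufficient: P1 (Treatment <- PriorTherapy -> Adherence) has no collider blocking it and no conditioned non-collider, so it is open.
Try {AgeGroup, PriorTherapy}:
  P1: blocked at fork node PriorTherapy ∈ conditioning set.
  P2: blocked at fork node AgeGroup ∈ conditioning set.
  P3: blocked at fork node AgeGroup ∈ conditioning set.
{AgeGroup, PriorTherapy} contains no descendant of Treatment and blocks every backdoor path.
Every element of {AgeGroup, PriorTherapy} is needed (dropping AgeGroup leaves P2 open; dropping PriorTherapy leaves P1 open), so no proper subset is valid.
Among all size-2 subsets of the eligible variables, only {AgeGroup, PriorTherapy} blocks every backdoor path, so it is the unique smallest valid adjustment set.

{AgeGroup, PriorTherapy}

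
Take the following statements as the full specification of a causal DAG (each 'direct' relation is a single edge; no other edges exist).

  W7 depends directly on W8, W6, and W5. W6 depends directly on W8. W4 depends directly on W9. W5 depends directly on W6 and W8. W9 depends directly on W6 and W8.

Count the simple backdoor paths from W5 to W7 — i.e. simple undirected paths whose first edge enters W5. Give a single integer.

6

A backdoor path from W5 to W7 is any simple undirected path whose first edge points into W5 (i.e. leaves W5 via a parent).
Parents of W5: {W6, W8}.
Enumerating:
  P1: W5 <- W8 -> W6 -> W7
  P2: W5 <- W8 -> W9 <- W6 -> W7
  P3: W5 <- W8 -> W7
  P4: W5 <- W6 <- W8 -> W7
  P5: W5 <- W6 -> W9 <- W8 -> W7
  P6: W5 <- W6 -> W7
That exhausts the simple backdoor paths. Count: 6.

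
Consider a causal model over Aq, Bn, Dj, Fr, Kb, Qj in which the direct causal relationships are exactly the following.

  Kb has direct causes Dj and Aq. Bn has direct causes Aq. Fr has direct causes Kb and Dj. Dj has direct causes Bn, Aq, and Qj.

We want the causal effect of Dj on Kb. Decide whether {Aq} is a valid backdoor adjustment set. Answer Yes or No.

Backdoor paths from Dj to Kb (paths whose first edge points into Dj):
  P1: Dj <- Aq -> Kb
  P2: Dj <- Bn <- Aq -> Kb
Condition 1 (no descendant of Dj in the set): holds — descendants of Dj are {Fr, Kb}; none are in {Aq}.
Condition 2 (every backdoor path blocked by {Aq}):
  P1: blocked at fork node Aq ∈ conditioning set.
  P2: blocked at fork node Aq ∈ conditioning set.
{Aq} satisfies the backdoor criterion.

Yes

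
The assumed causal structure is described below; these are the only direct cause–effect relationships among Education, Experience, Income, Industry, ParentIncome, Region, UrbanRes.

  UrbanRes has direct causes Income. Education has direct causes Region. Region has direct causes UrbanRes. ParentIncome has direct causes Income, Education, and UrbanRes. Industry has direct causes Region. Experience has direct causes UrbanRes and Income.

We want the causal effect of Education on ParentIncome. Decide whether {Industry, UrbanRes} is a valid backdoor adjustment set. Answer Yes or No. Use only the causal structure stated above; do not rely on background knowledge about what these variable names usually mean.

Backdoor paths from Education to ParentIncome (paths whose first edge points into Education):
  P1: Education <- Region <- UrbanRes <- Income -> ParentIncome
  P2: Education <- Region <- UrbanRes -> Experience <- Income -> ParentIncome
  P3: Education <- Region <- UrbanRes -> ParentIncome
Condition 1 (no descendant of Education in the set): holds — descendants of Education are {ParentIncome}; none are in {Industry, UrbanRes}.
Condition 2 (every backdoor path blocked by {Industry, UrbanRes}):
  P1: blocked at chain node UrbanRes ∈ conditioning set.
  P2: blocked at fork node UrbanRes ∈ conditioning set.
  P3: blocked at fork node UrbanRes ∈ conditioning set.
{Industry, UrbanRes} satisfies the backdoor criterion.

Yes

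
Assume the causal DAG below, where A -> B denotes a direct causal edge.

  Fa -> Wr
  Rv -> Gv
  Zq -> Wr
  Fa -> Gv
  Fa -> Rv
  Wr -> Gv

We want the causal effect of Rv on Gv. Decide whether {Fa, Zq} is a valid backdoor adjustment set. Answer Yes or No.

Backdoor paths from Rv to Gv (paths whose first edge points into Rv):
  P1: Rv <- Fa -> Wr -> Gv
  P2: Rv <- Fa -> Gv
Condition 1 (no descendant of Rv in the set): holds — descendants of Rv are {Gv}; none are in {Fa, Zq}.
Condition 2 (every backdoor path blocked by {Fa, Zq}):
  P1: blocked at fork node Fa ∈ conditioning set.
  P2: blocked at fork node Fa ∈ conditioning set.
{Fa, Zq} satisfies the backdoor criterion.

Yes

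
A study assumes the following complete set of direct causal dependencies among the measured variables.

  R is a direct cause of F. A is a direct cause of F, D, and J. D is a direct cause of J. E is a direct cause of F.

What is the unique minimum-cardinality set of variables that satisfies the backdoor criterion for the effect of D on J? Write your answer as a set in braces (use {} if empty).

{A}

Variables eligible for adjustment (non-descendants of D, excluding D and J): {A, E, F, R}.
Backdoor paths from D to J:
  P1: D <- A -> J
The empty set is not sufficient: P1 (D <- A -> J) has no collider blocking it and no conditioned non-collider, so it is open.
Try {A}:
  P1: blocked at fork node A ∈ conditioning set.
{A} contains no descendant of D and blocks every backdoor path.
No other singleton works — e.g. {R} leaves P1 open — so {A} is the unique smallest valid adjustment set.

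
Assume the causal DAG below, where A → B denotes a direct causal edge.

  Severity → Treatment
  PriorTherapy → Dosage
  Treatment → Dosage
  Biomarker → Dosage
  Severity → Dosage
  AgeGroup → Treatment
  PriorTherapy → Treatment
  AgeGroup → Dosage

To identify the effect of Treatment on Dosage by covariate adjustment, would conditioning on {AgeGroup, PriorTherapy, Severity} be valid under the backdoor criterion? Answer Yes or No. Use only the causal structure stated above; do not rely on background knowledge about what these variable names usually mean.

Yes

Backdoor paths from Treatment to Dosage (paths whose first edge points into Treatment):
  P1: Treatment <- PriorTherapy -> Dosage
  P2: Treatment <- Severity -> Dosage
  P3: Treatment <- AgeGroup -> Dosage
Condition 1 (no descendant of Treatment in the set): holds — descendants of Treatment are {Dosage}; none are in {AgeGroup, PriorTherapy, Severity}.
Condition 2 (every backdoor path blocked by {AgeGroup, PriorTherapy, Severity}):
  P1: blocked at fork node PriorTherapy ∈ conditioning set.
  P2: blocked at fork node Severity ∈ conditioning set.
  P3: blocked at fork node AgeGroup ∈ conditioning set.
{AgeGroup, PriorTherapy, Severity} satisfies the backdoor criterion.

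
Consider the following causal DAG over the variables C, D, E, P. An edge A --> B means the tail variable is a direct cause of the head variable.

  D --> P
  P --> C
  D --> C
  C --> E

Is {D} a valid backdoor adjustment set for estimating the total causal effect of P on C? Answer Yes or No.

Yes

Backdoor paths from P to C (paths whose first edge points into P):
  P1: P <- D -> C
Condition 1 (no descendant of P in the set): holds — descendants of P are {C, E}; none are in {D}.
Condition 2 (every backdoor path blocked by {D}):
  P1: blocked at fork node D ∈ conditioning set.
{D} satisfies the backdoor criterion.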